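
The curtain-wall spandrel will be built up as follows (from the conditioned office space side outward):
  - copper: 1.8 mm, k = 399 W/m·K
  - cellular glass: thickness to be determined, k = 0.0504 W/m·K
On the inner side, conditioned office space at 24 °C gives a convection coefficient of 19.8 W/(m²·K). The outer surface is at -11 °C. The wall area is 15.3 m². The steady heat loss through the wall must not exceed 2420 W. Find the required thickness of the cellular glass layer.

Model the wall as resistances in series:
R_inner film = 1/(h_i·A) = 1/(19.8×15.3) = 0.003301 K/W
R_copper = L/(kA) = 0.0018/(399×15.3) = 2.949×10^-7 K/W
Sum of the known resistances R_other = 0.003301 K/W
Required total resistance R_tot = ΔT/Q_allow = 35/2420 = 0.01446 K/W
R_cellular glass = R_tot − R_other = 0.01116 K/W
L = R·k·A = 0.01116×0.0504×15.3

L ≈ 8.61 mm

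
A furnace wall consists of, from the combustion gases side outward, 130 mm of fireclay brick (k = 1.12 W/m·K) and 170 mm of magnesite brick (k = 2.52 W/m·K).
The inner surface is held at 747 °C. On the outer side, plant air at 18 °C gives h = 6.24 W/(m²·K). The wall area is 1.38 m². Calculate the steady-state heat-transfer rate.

Q ≈ 2930 W

Series thermal resistances:
R_fireclay brick = L/(kA) = 0.13/(1.12×1.38) = 0.08411 K/W
R_magnesite brick = L/(kA) = 0.17/(2.52×1.38) = 0.04888 K/W
R_outer film = 1/(h_o·A) = 1/(6.24×1.38) = 0.1161 K/W
R_total = 0.2491 K/W
Q = ΔT / R_total = 729 / 0.2491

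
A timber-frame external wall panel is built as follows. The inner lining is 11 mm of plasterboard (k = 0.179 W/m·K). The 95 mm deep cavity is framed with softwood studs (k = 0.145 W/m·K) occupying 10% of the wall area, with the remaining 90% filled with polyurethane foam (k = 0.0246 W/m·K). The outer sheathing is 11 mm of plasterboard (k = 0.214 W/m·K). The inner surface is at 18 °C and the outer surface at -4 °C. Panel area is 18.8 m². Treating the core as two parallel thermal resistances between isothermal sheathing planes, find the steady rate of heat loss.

Q ≈ 153 W

Sheathing layers in series; stud and cavity paths in parallel between them.
R_inner = 0.011/(0.179×18.8) = 0.003269 K/W
R_stud  = 0.095/(0.145×0.1×18.8) = 0.3485 K/W
R_cav   = 0.095/(0.0246×0.9×18.8) = 0.2282 K/W
1/R_core = 1/R_stud + 1/R_cav → R_core = 0.1379 K/W
R_outer = 0.011/(0.214×18.8) = 0.002734 K/W
R_total = 0.1439 K/W
Q = ΔT/R_total = 22/0.1439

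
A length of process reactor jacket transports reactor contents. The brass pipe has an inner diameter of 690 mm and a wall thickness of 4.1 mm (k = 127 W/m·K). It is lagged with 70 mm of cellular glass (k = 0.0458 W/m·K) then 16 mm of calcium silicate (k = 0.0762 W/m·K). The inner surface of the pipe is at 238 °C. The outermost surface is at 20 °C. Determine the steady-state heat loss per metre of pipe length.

Treating each annulus and film as a series resistance:
R_brass pipe wall = ln(349.1/345)/(2π×127×1) = 1.481×10^-5 K/W
R_cellular glass = ln(419.1/349.1)/(2π×0.0458×1) = 0.6351 K/W
R_calcium silicate = ln(435.1/419.1)/(2π×0.0762×1) = 0.07825 K/W
R_total = 0.7133 K/W
Q = ΔT/R_total = 218/0.7133

q′ ≈ 306 W/m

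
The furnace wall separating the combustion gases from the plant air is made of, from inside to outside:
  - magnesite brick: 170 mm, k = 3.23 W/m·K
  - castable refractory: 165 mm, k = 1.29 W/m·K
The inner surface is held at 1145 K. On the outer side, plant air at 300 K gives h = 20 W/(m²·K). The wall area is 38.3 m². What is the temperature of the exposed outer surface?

Using the resistance-network approach (series):
R_magnesite brick = L/(kA) = 0.17/(3.23×38.3) = 0.001374 K/W
R_castable refractory = L/(kA) = 0.165/(1.29×38.3) = 0.00334 K/W
R_outer film = 1/(h_o·A) = 1/(20×38.3) = 0.001305 K/W
R_total = 0.006019 K/W;  Q = ΔT/R_total = 845/0.006019 = 140400 W
T_interface = T_inner − Q·ΣR(inner→interface) = 1145 − 140000×0.004714

T ≈ 483 K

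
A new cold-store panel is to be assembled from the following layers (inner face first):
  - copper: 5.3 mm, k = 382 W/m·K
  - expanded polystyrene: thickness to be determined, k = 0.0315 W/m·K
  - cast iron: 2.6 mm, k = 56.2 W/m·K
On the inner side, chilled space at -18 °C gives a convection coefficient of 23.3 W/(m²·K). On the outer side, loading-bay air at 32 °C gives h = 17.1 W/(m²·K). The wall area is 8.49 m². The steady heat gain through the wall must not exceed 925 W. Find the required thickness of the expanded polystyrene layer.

Treating each layer as a thermal resistance in series:
R_inner film = 1/(h_i·A) = 1/(23.3×8.49) = 0.005055 K/W
R_copper = L/(kA) = 0.0053/(382×8.49) = 1.634×10^-6 K/W
R_cast iron = L/(kA) = 0.0026/(56.2×8.49) = 5.449×10^-6 K/W
R_outer film = 1/(h_o·A) = 1/(17.1×8.49) = 0.006888 K/W
Sum of the known resistances R_other = 0.01195 K/W
Required total resistance R_tot = ΔT/Q_allow = 50/925 = 0.05405 K/W
R_expanded polystyrene = R_tot − R_other = 0.0421 K/W
L = R·k·A = 0.0421×0.0315×8.49

L ≈ 11.3 mm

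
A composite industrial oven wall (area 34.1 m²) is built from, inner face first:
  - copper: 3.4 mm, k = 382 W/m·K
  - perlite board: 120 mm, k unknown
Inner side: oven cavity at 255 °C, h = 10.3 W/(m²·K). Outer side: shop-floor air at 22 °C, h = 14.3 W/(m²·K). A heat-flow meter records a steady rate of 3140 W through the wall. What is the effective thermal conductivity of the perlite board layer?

k ≈ 0.0508 W/(m·K)

Thermal resistances in series:
R_inner film = 1/(h_i·A) = 1/(10.3×34.1) = 0.002847 K/W
R_copper = L/(kA) = 0.0034/(382×34.1) = 2.61×10^-7 K/W
R_outer film = 1/(h_o·A) = 1/(14.3×34.1) = 0.002051 K/W
Sum of known resistances R_other = 0.004898 K/W
Total R = ΔT/Q = 233/3140 = 0.0742 K/W
R_perlite board = R_total − R_other = 0.06931 K/W
k = L/(R·A) = 0.12/(0.06931×34.1)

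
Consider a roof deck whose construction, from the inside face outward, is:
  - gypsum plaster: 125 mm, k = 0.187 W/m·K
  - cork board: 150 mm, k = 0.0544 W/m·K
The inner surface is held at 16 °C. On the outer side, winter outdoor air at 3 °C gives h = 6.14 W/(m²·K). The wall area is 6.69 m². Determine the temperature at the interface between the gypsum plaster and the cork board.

Using the resistance-network approach (series):
R_gypsum plaster = L/(kA) = 0.125/(0.187×6.69) = 0.09992 K/W
R_cork board = L/(kA) = 0.15/(0.0544×6.69) = 0.4122 K/W
R_outer film = 1/(h_o·A) = 1/(6.14×6.69) = 0.02434 K/W
R_total = 0.5364 K/W;  Q = ΔT/R_total = 13/0.5364 = 24.23 W
T_interface = T_inner − Q·ΣR(inner→interface) = 16 − 24.2×0.09992

T ≈ 13.6 °C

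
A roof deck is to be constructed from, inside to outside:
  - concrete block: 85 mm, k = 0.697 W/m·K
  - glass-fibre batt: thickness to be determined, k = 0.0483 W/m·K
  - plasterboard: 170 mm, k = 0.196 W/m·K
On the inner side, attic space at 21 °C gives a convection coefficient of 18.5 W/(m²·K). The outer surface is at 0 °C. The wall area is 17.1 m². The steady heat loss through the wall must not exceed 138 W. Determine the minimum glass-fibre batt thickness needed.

L ≈ 75.3 mm

Series thermal resistances:
R_inner film = 1/(h_i·A) = 1/(18.5×17.1) = 0.003161 K/W
R_concrete block = L/(kA) = 0.085/(0.697×17.1) = 0.007132 K/W
R_plasterboard = L/(kA) = 0.17/(0.196×17.1) = 0.05072 K/W
Sum of the known resistances R_other = 0.06101 K/W
Required total resistance R_tot = ΔT/Q_allow = 21/138 = 0.1522 K/W
R_glass-fibre batt = R_tot − R_other = 0.09116 K/W
L = R·k·A = 0.09116×0.0483×17.1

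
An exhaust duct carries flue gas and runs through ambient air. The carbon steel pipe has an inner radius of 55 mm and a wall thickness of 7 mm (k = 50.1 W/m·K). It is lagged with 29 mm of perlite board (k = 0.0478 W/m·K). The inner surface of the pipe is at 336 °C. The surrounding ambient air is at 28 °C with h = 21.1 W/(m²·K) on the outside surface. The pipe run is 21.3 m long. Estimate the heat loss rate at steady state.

Q ≈ 4820 W

Treating each annulus and film as a series resistance:
R_carbon steel pipe wall = ln(62/55)/(2π×50.1×21.3) = 1.787×10^-5 K/W
R_perlite board = ln(91/62)/(2π×0.0478×21.3) = 0.05998 K/W
R_outer film = 1/(h_o·2πr_oL) = 1/(21.1×2π×0.091×21.3) = 0.003891 K/W
R_total = 0.06389 K/W
Q = ΔT/R_total = 308/0.06389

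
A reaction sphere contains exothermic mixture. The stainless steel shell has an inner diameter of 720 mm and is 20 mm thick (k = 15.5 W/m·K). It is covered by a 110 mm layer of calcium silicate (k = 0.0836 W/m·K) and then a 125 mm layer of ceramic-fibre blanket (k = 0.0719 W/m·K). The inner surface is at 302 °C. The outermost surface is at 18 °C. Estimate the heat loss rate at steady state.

For a spherical shell R = (1/r₁ − 1/r₂)/(4πk); film R = 1/(h·4πr²). In series:
R_stainless steel shell = (1/0.36 − 1/0.38)/(4π×15.5) = 7.506×10^-4 K/W
R_calcium silicate = (1/0.38 − 1/0.49)/(4π×0.0836) = 0.5623 K/W
R_ceramic-fibre blanket = (1/0.49 − 1/0.615)/(4π×0.0719) = 0.4591 K/W
R_total = 1.022 K/W
Q = ΔT/R_total = 284/1.022

Q ≈ 278 W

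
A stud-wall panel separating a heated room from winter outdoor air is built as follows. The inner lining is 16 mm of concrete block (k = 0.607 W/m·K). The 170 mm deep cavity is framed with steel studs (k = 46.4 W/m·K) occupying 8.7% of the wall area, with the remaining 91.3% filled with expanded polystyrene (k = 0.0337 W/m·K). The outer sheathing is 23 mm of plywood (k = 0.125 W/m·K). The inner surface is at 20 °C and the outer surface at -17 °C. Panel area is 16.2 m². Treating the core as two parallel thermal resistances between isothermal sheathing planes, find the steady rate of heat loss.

Sheathing layers in series; stud and cavity paths in parallel between them.
R_inner = 0.016/(0.607×16.2) = 0.001627 K/W
R_stud  = 0.17/(46.4×0.087×16.2) = 0.0026 K/W
R_cav   = 0.17/(0.0337×0.913×16.2) = 0.3411 K/W
1/R_core = 1/R_stud + 1/R_cav → R_core = 0.00258 K/W
R_outer = 0.023/(0.125×16.2) = 0.01136 K/W
R_total = 0.01557 K/W
Q = ΔT/R_total = 37/0.01557

Q ≈ 2380 W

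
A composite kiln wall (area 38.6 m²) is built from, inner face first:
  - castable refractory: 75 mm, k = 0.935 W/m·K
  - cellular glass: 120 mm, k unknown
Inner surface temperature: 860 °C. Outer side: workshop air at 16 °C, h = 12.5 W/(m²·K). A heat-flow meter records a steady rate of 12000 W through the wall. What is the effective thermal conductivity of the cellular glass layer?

Series thermal resistances:
R_castable refractory = L/(kA) = 0.075/(0.935×38.6) = 0.002078 K/W
R_outer film = 1/(h_o·A) = 1/(12.5×38.6) = 0.002073 K/W
Sum of known resistances R_other = 0.004151 K/W
Total R = ΔT/Q = 844/12000 = 0.07033 K/W
R_cellular glass = R_total − R_other = 0.06618 K/W
k = L/(R·A) = 0.12/(0.06618×38.6)

k ≈ 0.047 W/(m·K)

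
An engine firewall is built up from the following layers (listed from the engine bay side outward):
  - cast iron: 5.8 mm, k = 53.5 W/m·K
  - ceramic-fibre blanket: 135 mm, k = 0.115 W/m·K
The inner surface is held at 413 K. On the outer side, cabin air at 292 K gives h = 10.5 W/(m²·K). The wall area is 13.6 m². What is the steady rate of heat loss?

Using the resistance-network approach (series):
R_cast iron = L/(kA) = 0.0058/(53.5×13.6) = 7.971×10^-6 K/W
R_ceramic-fibre blanket = L/(kA) = 0.135/(0.115×13.6) = 0.08632 K/W
R_outer film = 1/(h_o·A) = 1/(10.5×13.6) = 0.007003 K/W
R_total = 0.09333 K/W
Q = ΔT / R_total = 121 / 0.09333

Q ≈ 1300 W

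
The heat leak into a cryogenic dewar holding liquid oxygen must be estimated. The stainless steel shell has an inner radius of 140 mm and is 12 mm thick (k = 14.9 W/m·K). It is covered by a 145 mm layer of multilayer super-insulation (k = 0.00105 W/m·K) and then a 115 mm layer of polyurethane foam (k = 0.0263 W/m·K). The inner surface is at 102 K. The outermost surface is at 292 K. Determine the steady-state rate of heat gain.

Q ≈ 0.771 W

For a spherical shell R = (1/r₁ − 1/r₂)/(4πk); film R = 1/(h·4πr²). In series:
R_stainless steel shell = (1/0.14 − 1/0.152)/(4π×14.9) = 0.003012 K/W
R_multilayer super-insulation = (1/0.152 − 1/0.297)/(4π×0.00105) = 243.4 K/W
R_polyurethane foam = (1/0.297 − 1/0.412)/(4π×0.0263) = 2.844 K/W
R_total = 246.3 K/W
Q = ΔT/R_total = 190/246.3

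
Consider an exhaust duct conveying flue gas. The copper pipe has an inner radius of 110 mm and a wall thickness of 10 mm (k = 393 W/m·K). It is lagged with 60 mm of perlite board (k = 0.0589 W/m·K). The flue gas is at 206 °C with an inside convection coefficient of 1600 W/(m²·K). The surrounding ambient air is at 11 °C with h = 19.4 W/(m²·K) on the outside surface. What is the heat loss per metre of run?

q′ ≈ 171 W/m

For a radial system each layer contributes R = ln(r_out/r_in)/(2πkL); films add R = 1/(hA).
R_inner film = 1/(h_i·2πr₁L) = 1/(1600×2π×0.11×1) = 9.043×10^-4 K/W
R_copper pipe wall = ln(120/110)/(2π×393×1) = 3.524×10^-5 K/W
R_perlite board = ln(180/120)/(2π×0.0589×1) = 1.096 K/W
R_outer film = 1/(h_o·2πr_oL) = 1/(19.4×2π×0.18×1) = 0.04558 K/W
R_total = 1.142 K/W
Q = ΔT/R_total = 195/1.142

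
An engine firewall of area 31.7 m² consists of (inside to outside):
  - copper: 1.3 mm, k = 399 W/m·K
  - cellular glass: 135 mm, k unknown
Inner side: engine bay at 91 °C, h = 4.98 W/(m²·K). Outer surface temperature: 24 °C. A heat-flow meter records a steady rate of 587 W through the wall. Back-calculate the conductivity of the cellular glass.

Treating each layer as a thermal resistance in series:
R_inner film = 1/(h_i·A) = 1/(4.98×31.7) = 0.006334 K/W
R_copper = L/(kA) = 0.0013/(399×31.7) = 1.028×10^-7 K/W
Sum of known resistances R_other = 0.006335 K/W
Total R = ΔT/Q = 67/587 = 0.1141 K/W
R_cellular glass = R_total − R_other = 0.1078 K/W
k = L/(R·A) = 0.135/(0.1078×31.7)

k ≈ 0.0395 W/(m·K)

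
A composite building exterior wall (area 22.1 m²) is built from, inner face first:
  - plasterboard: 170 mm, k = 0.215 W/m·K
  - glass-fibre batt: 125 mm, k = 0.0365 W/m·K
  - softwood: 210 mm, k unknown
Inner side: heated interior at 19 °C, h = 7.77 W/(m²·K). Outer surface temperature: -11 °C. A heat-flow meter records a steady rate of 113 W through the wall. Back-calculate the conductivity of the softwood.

k ≈ 0.138 W/(m·K)

Thermal resistances in series:
R_inner film = 1/(h_i·A) = 1/(7.77×22.1) = 0.005824 K/W
R_plasterboard = L/(kA) = 0.17/(0.215×22.1) = 0.03578 K/W
R_glass-fibre batt = L/(kA) = 0.125/(0.0365×22.1) = 0.155 K/W
Sum of known resistances R_other = 0.1966 K/W
Total R = ΔT/Q = 30/113 = 0.2655 K/W
R_softwood = R_total − R_other = 0.06892 K/W
k = L/(R·A) = 0.21/(0.06892×22.1)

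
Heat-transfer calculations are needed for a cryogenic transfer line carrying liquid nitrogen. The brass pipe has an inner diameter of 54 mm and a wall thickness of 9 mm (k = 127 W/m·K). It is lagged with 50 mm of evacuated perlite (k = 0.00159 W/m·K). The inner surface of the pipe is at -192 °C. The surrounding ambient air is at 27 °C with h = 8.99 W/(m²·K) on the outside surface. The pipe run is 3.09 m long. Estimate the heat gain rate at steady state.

Q ≈ 7.74 W

Per-layer cylindrical resistances, series-summed:
R_brass pipe wall = ln(36/27)/(2π×127×3.09) = 1.167×10^-4 K/W
R_evacuated perlite = ln(86/36)/(2π×0.00159×3.09) = 28.21 K/W
R_outer film = 1/(h_o·2πr_oL) = 1/(8.99×2π×0.086×3.09) = 0.06662 K/W
R_total = 28.28 K/W
Q = ΔT/R_total = 219/28.28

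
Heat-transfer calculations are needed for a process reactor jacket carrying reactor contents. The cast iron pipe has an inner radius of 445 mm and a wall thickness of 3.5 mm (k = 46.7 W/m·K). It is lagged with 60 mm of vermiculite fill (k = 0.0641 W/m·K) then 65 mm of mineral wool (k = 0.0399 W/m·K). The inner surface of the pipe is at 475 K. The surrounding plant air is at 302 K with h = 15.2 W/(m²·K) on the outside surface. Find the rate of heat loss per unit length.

q′ ≈ 214 W/m

For a radial system each layer contributes R = ln(r_out/r_in)/(2πkL); films add R = 1/(hA).
R_cast iron pipe wall = ln(448.5/445)/(2π×46.7×1) = 2.67×10^-5 K/W
R_vermiculite fill = ln(508.5/448.5)/(2π×0.0641×1) = 0.3117 K/W
R_mineral wool = ln(573.5/508.5)/(2π×0.0399×1) = 0.4798 K/W
R_outer film = 1/(h_o·2πr_oL) = 1/(15.2×2π×0.5735×1) = 0.01826 K/W
R_total = 0.8099 K/W
Q = ΔT/R_total = 173/0.8099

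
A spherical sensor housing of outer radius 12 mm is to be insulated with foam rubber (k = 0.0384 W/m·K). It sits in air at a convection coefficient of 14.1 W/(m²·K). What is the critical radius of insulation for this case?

For a sphere r_cr = 2k/h = 2×0.0384/14.1
r_cr = 5.45 mm; since the bare radius (12 mm) is above r_cr, any added insulation will reduce heat loss.

r_cr ≈ 5.45 mm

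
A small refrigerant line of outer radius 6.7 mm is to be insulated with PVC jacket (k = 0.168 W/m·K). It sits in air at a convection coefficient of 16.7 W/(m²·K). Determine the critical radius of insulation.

r_cr ≈ 10.1 mm

For a cylinder r_cr = k/h = 0.168/16.7
r_cr = 10.1 mm; since the bare radius (6.7 mm) is below r_cr, adding a thin layer of insulation will *increase* heat loss.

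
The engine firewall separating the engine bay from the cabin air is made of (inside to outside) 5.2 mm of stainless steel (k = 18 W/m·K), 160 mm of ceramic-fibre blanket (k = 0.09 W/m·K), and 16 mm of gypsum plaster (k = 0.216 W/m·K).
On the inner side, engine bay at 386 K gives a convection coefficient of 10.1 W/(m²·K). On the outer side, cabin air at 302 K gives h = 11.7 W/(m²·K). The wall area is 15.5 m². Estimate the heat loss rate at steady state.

Q ≈ 639 W

Thermal resistances in series:
R_inner film = 1/(h_i·A) = 1/(10.1×15.5) = 0.006388 K/W
R_stainless steel = L/(kA) = 0.0052/(18×15.5) = 1.864×10^-5 K/W
R_ceramic-fibre blanket = L/(kA) = 0.16/(0.09×15.5) = 0.1147 K/W
R_gypsum plaster = L/(kA) = 0.016/(0.216×15.5) = 0.004779 K/W
R_outer film = 1/(h_o·A) = 1/(11.7×15.5) = 0.005514 K/W
R_total = 0.1314 K/W
Q = ΔT / R_total = 84 / 0.1314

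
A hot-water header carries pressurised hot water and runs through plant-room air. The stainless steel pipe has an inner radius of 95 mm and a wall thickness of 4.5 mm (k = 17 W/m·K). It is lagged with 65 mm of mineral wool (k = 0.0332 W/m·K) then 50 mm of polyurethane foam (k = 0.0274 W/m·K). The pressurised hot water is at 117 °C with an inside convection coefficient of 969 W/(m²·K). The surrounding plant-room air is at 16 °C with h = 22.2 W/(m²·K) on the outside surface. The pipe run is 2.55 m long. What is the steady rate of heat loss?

Radial resistances (cylindrical: R_cond = ln(r_o/r_i)/(2πkL), R_conv = 1/(h·2πrL)):
R_inner film = 1/(h_i·2πr₁L) = 1/(969×2π×0.095×2.55) = 6.78×10^-4 K/W
R_stainless steel pipe wall = ln(99.5/95)/(2π×17×2.55) = 1.699×10^-4 K/W
R_mineral wool = ln(164.5/99.5)/(2π×0.0332×2.55) = 0.9451 K/W
R_polyurethane foam = ln(214.5/164.5)/(2π×0.0274×2.55) = 0.6045 K/W
R_outer film = 1/(h_o·2πr_oL) = 1/(22.2×2π×0.2145×2.55) = 0.01311 K/W
R_total = 1.564 K/W
Q = ΔT/R_total = 101/1.564

Q ≈ 64.6 W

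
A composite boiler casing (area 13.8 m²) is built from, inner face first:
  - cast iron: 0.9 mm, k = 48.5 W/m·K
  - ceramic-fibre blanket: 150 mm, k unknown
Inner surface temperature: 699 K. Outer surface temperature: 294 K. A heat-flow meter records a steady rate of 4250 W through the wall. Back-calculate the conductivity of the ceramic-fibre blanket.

k ≈ 0.114 W/(m·K)

Series thermal resistances:
R_cast iron = L/(kA) = 0.0009/(48.5×13.8) = 1.345×10^-6 K/W
Sum of known resistances R_other = 1.345×10^-6 K/W
Total R = ΔT/Q = 405/4250 = 0.09529 K/W
R_ceramic-fibre blanket = R_total − R_other = 0.09529 K/W
k = L/(R·A) = 0.15/(0.09529×13.8)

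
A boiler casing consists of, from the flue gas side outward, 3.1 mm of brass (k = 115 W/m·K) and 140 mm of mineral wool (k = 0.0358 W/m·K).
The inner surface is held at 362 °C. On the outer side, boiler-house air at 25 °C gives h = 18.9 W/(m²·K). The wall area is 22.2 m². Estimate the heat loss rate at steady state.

Q ≈ 1890 W

Thermal resistances in series:
R_brass = L/(kA) = 0.0031/(115×22.2) = 1.214×10^-6 K/W
R_mineral wool = L/(kA) = 0.14/(0.0358×22.2) = 0.1762 K/W
R_outer film = 1/(h_o·A) = 1/(18.9×22.2) = 0.002383 K/W
R_total = 0.1785 K/W
Q = ΔT / R_total = 337 / 0.1785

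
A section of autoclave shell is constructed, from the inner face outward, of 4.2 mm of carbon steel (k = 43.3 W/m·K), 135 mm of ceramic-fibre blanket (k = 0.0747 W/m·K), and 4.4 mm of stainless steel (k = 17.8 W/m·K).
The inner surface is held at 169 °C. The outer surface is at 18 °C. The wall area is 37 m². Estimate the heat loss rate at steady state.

Q ≈ 3090 W

Series thermal resistances:
R_carbon steel = L/(kA) = 0.0042/(43.3×37) = 2.622×10^-6 K/W
R_ceramic-fibre blanket = L/(kA) = 0.135/(0.0747×37) = 0.04884 K/W
R_stainless steel = L/(kA) = 0.0044/(17.8×37) = 6.681×10^-6 K/W
R_total = 0.04885 K/W
Q = ΔT / R_total = 151 / 0.04885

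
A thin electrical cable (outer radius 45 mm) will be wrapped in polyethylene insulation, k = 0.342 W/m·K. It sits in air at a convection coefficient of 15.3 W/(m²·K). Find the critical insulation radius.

r_cr ≈ 22.4 mm

For a cylinder r_cr = k/h = 0.342/15.3
r_cr = 22.4 mm; since the bare radius (45 mm) is above r_cr, any added insulation will reduce heat loss.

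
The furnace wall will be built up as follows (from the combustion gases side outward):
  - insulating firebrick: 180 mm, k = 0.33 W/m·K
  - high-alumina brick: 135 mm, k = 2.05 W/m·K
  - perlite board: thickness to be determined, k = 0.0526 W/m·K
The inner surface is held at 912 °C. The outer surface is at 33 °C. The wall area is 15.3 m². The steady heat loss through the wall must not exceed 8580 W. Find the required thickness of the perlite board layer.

Series thermal resistances:
R_insulating firebrick = L/(kA) = 0.18/(0.33×15.3) = 0.03565 K/W
R_high-alumina brick = L/(kA) = 0.135/(2.05×15.3) = 0.004304 K/W
Sum of the known resistances R_other = 0.03995 K/W
Required total resistance R_tot = ΔT/Q_allow = 879/8580 = 0.1024 K/W
R_perlite board = R_tot − R_other = 0.06249 K/W
L = R·k·A = 0.06249×0.0526×15.3

L ≈ 50.3 mm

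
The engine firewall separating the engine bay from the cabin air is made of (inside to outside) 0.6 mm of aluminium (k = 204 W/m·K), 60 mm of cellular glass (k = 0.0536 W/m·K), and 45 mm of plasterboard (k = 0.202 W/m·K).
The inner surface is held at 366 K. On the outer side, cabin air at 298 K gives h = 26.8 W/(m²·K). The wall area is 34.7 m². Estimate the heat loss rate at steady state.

Q ≈ 1710 W

Series thermal resistances:
R_aluminium = L/(kA) = 0.0006/(204×34.7) = 8.476×10^-8 K/W
R_cellular glass = L/(kA) = 0.06/(0.0536×34.7) = 0.03226 K/W
R_plasterboard = L/(kA) = 0.045/(0.202×34.7) = 0.00642 K/W
R_outer film = 1/(h_o·A) = 1/(26.8×34.7) = 0.001075 K/W
R_total = 0.03975 K/W
Q = ΔT / R_total = 68 / 0.03975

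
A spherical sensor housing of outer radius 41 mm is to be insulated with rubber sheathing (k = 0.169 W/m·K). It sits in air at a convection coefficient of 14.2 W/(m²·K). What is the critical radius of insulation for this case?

r_cr ≈ 23.8 mm

For a sphere r_cr = 2k/h = 2×0.169/14.2
r_cr = 23.8 mm; since the bare radius (41 mm) is above r_cr, any added insulation will reduce heat loss.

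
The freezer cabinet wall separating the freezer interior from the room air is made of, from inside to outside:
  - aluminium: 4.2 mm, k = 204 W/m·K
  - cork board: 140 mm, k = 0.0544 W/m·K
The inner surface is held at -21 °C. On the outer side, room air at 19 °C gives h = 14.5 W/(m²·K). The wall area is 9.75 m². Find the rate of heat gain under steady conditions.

Thermal resistances in series:
R_aluminium = L/(kA) = 0.0042/(204×9.75) = 2.112×10^-6 K/W
R_cork board = L/(kA) = 0.14/(0.0544×9.75) = 0.264 K/W
R_outer film = 1/(h_o·A) = 1/(14.5×9.75) = 0.007073 K/W
R_total = 0.271 K/W
Q = ΔT / R_total = 40 / 0.271

Q ≈ 148 W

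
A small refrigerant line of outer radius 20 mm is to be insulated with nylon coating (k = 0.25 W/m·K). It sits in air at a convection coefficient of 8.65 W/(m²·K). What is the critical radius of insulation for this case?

For a cylinder r_cr = k/h = 0.25/8.65
r_cr = 28.9 mm; since the bare radius (20 mm) is below r_cr, adding a thin layer of insulation will *increase* heat loss.

r_cr ≈ 28.9 mm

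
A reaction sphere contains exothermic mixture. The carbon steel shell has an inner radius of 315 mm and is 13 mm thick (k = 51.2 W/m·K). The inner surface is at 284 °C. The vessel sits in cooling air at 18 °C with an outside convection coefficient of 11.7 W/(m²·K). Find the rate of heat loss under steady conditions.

For a spherical shell R = (1/r₁ − 1/r₂)/(4πk); film R = 1/(h·4πr²). In series:
R_carbon steel shell = (1/0.315 − 1/0.328)/(4π×51.2) = 1.956×10^-4 K/W
R_outer film = 1/(h·4πr_o²) = 1/(11.7×4π×0.328²) = 0.06322 K/W
R_total = 0.06342 K/W
Q = ΔT/R_total = 266/0.06342

Q ≈ 4190 W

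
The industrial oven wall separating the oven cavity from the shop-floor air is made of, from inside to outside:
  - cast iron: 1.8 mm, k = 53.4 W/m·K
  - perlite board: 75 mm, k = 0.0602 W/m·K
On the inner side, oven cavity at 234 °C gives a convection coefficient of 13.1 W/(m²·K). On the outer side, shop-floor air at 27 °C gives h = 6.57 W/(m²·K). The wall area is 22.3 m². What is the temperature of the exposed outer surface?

T ≈ 48.4 °C

Treating each layer as a thermal resistance in series:
R_inner film = 1/(h_i·A) = 1/(13.1×22.3) = 0.003423 K/W
R_cast iron = L/(kA) = 0.0018/(53.4×22.3) = 1.512×10^-6 K/W
R_perlite board = L/(kA) = 0.075/(0.0602×22.3) = 0.05587 K/W
R_outer film = 1/(h_o·A) = 1/(6.57×22.3) = 0.006825 K/W
R_total = 0.06612 K/W;  Q = ΔT/R_total = 207/0.06612 = 3131 W
T_interface = T_inner − Q·ΣR(inner→interface) = 234 − 3130×0.05929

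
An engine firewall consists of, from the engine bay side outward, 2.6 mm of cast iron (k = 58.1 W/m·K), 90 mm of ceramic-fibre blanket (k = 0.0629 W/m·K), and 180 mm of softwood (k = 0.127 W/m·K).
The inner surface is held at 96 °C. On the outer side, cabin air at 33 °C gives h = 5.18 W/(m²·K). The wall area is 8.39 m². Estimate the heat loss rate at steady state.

Q ≈ 174 W

Series thermal resistances:
R_cast iron = L/(kA) = 0.0026/(58.1×8.39) = 5.334×10^-6 K/W
R_ceramic-fibre blanket = L/(kA) = 0.09/(0.0629×8.39) = 0.1705 K/W
R_softwood = L/(kA) = 0.18/(0.127×8.39) = 0.1689 K/W
R_outer film = 1/(h_o·A) = 1/(5.18×8.39) = 0.02301 K/W
R_total = 0.3625 K/W
Q = ΔT / R_total = 63 / 0.3625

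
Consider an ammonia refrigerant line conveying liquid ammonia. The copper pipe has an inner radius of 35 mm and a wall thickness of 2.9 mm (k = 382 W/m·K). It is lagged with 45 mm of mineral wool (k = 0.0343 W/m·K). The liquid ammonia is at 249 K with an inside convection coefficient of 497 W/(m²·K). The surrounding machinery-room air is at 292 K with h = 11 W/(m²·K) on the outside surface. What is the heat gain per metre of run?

q′ ≈ 11.3 W/m

Per-layer cylindrical resistances, series-summed:
R_inner film = 1/(h_i·2πr₁L) = 1/(497×2π×0.035×1) = 0.009149 K/W
R_copper pipe wall = ln(37.9/35)/(2π×382×1) = 3.317×10^-5 K/W
R_mineral wool = ln(82.9/37.9)/(2π×0.0343×1) = 3.632 K/W
R_outer film = 1/(h_o·2πr_oL) = 1/(11×2π×0.0829×1) = 0.1745 K/W
R_total = 3.815 K/W
Q = ΔT/R_total = 43/3.815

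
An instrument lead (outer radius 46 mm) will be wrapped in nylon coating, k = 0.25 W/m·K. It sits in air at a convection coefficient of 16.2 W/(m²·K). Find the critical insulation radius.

r_cr ≈ 15.4 mm

For a cylinder r_cr = k/h = 0.25/16.2
r_cr = 15.4 mm; since the bare radius (46 mm) is above r_cr, any added insulation will reduce heat loss.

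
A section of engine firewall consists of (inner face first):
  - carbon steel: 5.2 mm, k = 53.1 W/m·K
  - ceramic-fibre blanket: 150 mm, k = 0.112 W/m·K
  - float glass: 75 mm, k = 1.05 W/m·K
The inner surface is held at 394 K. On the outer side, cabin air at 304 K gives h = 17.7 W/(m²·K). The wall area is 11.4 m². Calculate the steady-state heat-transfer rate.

Using the resistance-network approach (series):
R_carbon steel = L/(kA) = 0.0052/(53.1×11.4) = 8.59×10^-6 K/W
R_ceramic-fibre blanket = L/(kA) = 0.15/(0.112×11.4) = 0.1175 K/W
R_float glass = L/(kA) = 0.075/(1.05×11.4) = 0.006266 K/W
R_outer film = 1/(h_o·A) = 1/(17.7×11.4) = 0.004956 K/W
R_total = 0.1287 K/W
Q = ΔT / R_total = 90 / 0.1287

Q ≈ 699 W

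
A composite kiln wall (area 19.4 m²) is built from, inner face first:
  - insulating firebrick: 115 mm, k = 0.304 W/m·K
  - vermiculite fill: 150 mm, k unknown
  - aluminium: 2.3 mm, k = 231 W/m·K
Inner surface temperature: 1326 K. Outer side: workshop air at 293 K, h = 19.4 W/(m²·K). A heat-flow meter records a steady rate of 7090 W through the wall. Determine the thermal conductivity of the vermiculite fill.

Thermal resistances in series:
R_insulating firebrick = L/(kA) = 0.115/(0.304×19.4) = 0.0195 K/W
R_aluminium = L/(kA) = 0.0023/(231×19.4) = 5.132×10^-7 K/W
R_outer film = 1/(h_o·A) = 1/(19.4×19.4) = 0.002657 K/W
Sum of known resistances R_other = 0.02216 K/W
Total R = ΔT/Q = 1033/7090 = 0.1457 K/W
R_vermiculite fill = R_total − R_other = 0.1235 K/W
k = L/(R·A) = 0.15/(0.1235×19.4)

k ≈ 0.0626 W/(m·K)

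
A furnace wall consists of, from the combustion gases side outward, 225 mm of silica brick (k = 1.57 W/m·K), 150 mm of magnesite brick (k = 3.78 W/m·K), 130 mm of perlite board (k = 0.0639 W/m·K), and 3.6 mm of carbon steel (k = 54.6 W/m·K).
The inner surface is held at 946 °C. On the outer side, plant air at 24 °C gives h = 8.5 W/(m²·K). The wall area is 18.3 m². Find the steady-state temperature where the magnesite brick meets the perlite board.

Treating each layer as a thermal resistance in series:
R_silica brick = L/(kA) = 0.225/(1.57×18.3) = 0.007831 K/W
R_magnesite brick = L/(kA) = 0.15/(3.78×18.3) = 0.002168 K/W
R_perlite board = L/(kA) = 0.13/(0.0639×18.3) = 0.1112 K/W
R_carbon steel = L/(kA) = 0.0036/(54.6×18.3) = 3.603×10^-6 K/W
R_outer film = 1/(h_o·A) = 1/(8.5×18.3) = 0.006429 K/W
R_total = 0.1276 K/W;  Q = ΔT/R_total = 922/0.1276 = 7226 W
T_interface = T_inner − Q·ΣR(inner→interface) = 946 − 7230×0.01

T ≈ 874 °C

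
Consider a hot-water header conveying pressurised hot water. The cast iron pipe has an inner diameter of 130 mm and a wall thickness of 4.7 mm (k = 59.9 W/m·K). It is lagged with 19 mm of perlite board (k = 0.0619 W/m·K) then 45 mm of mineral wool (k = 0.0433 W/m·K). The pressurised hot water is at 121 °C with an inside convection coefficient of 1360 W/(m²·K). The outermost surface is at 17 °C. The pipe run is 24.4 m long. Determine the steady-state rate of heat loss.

Q ≈ 1190 W

For a radial system each layer contributes R = ln(r_out/r_in)/(2πkL); films add R = 1/(hA).
R_inner film = 1/(h_i·2πr₁L) = 1/(1360×2π×0.065×24.4) = 7.379×10^-5 K/W
R_cast iron pipe wall = ln(69.7/65)/(2π×59.9×24.4) = 7.602×10^-6 K/W
R_perlite board = ln(88.7/69.7)/(2π×0.0619×24.4) = 0.0254 K/W
R_mineral wool = ln(133.7/88.7)/(2π×0.0433×24.4) = 0.06181 K/W
R_total = 0.0873 K/W
Q = ΔT/R_total = 104/0.0873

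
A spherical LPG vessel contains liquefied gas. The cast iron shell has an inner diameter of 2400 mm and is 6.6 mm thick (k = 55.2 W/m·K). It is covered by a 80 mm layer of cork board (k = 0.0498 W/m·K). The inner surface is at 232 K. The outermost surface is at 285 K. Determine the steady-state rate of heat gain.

Q ≈ 644 W

Spherical conduction: R = (1/r_in − 1/r_out)/(4πk) per layer; series-sum.
R_cast iron shell = (1/1.2 − 1/1.2066)/(4π×55.2) = 6.571×10^-6 K/W
R_cork board = (1/1.2066 − 1/1.2866)/(4π×0.0498) = 0.08235 K/W
R_total = 0.08235 K/W
Q = ΔT/R_total = 53/0.08235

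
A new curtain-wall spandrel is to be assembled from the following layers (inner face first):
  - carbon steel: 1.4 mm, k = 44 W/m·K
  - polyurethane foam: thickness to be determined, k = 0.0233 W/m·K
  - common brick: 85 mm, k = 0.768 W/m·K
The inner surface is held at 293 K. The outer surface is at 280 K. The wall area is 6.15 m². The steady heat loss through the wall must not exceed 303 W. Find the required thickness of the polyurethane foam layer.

L ≈ 3.57 mm

Series thermal resistances:
R_carbon steel = L/(kA) = 0.0014/(44×6.15) = 5.174×10^-6 K/W
R_common brick = L/(kA) = 0.085/(0.768×6.15) = 0.018 K/W
Sum of the known resistances R_other = 0.018 K/W
Required total resistance R_tot = ΔT/Q_allow = 13/303 = 0.0429 K/W
R_polyurethane foam = R_tot − R_other = 0.0249 K/W
L = R·k·A = 0.0249×0.0233×6.15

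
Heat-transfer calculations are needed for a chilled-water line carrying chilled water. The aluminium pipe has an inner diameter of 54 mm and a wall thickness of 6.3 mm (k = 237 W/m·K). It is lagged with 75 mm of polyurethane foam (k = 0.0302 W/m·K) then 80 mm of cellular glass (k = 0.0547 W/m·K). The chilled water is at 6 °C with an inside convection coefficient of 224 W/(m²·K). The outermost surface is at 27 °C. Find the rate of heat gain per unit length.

q′ ≈ 2.67 W/m

Radial resistances (cylindrical: R_cond = ln(r_o/r_i)/(2πkL), R_conv = 1/(h·2πrL)):
R_inner film = 1/(h_i·2πr₁L) = 1/(224×2π×0.027×1) = 0.02632 K/W
R_aluminium pipe wall = ln(33.3/27)/(2π×237×1) = 1.408×10^-4 K/W
R_polyurethane foam = ln(108.3/33.3)/(2π×0.0302×1) = 6.215 K/W
R_cellular glass = ln(188.3/108.3)/(2π×0.0547×1) = 1.609 K/W
R_total = 7.851 K/W
Q = ΔT/R_total = 21/7.851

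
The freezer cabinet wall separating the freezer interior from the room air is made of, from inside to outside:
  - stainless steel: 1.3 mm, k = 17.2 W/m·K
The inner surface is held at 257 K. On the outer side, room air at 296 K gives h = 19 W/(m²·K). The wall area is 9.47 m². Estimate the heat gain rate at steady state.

Q ≈ 7010 W

Series thermal resistances:
R_stainless steel = L/(kA) = 0.0013/(17.2×9.47) = 7.981×10^-6 K/W
R_outer film = 1/(h_o·A) = 1/(19×9.47) = 0.005558 K/W
R_total = 0.005566 K/W
Q = ΔT / R_total = 39 / 0.005566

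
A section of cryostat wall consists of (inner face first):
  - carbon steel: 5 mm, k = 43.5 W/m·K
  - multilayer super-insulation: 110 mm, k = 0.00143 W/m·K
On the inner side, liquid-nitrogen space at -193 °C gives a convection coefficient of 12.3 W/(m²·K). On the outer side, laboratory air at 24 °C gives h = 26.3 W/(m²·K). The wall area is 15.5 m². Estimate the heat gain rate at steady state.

Thermal resistances in series:
R_inner film = 1/(h_i·A) = 1/(12.3×15.5) = 0.005245 K/W
R_carbon steel = L/(kA) = 0.005/(43.5×15.5) = 7.416×10^-6 K/W
R_multilayer super-insulation = L/(kA) = 0.11/(0.00143×15.5) = 4.963 K/W
R_outer film = 1/(h_o·A) = 1/(26.3×15.5) = 0.002453 K/W
R_total = 4.97 K/W
Q = ΔT / R_total = 217 / 4.97

Q ≈ 43.7 W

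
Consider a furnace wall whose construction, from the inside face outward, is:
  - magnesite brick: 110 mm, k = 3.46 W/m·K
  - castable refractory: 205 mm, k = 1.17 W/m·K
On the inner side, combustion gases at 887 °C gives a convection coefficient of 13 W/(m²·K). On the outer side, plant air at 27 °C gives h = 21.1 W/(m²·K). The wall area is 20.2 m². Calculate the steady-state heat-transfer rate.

Q ≈ 52400 W

Using the resistance-network approach (series):
R_inner film = 1/(h_i·A) = 1/(13×20.2) = 0.003808 K/W
R_magnesite brick = L/(kA) = 0.11/(3.46×20.2) = 0.001574 K/W
R_castable refractory = L/(kA) = 0.205/(1.17×20.2) = 0.008674 K/W
R_outer film = 1/(h_o·A) = 1/(21.1×20.2) = 0.002346 K/W
R_total = 0.0164 K/W
Q = ΔT / R_total = 860 / 0.0164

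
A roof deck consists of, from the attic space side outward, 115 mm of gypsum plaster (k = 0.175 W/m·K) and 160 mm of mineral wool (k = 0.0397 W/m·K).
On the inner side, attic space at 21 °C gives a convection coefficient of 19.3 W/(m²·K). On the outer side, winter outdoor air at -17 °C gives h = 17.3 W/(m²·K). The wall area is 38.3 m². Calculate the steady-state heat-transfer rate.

Q ≈ 303 W

Treating each layer as a thermal resistance in series:
R_inner film = 1/(h_i·A) = 1/(19.3×38.3) = 0.001353 K/W
R_gypsum plaster = L/(kA) = 0.115/(0.175×38.3) = 0.01716 K/W
R_mineral wool = L/(kA) = 0.16/(0.0397×38.3) = 0.1052 K/W
R_outer film = 1/(h_o·A) = 1/(17.3×38.3) = 0.001509 K/W
R_total = 0.1252 K/W
Q = ΔT / R_total = 38 / 0.1252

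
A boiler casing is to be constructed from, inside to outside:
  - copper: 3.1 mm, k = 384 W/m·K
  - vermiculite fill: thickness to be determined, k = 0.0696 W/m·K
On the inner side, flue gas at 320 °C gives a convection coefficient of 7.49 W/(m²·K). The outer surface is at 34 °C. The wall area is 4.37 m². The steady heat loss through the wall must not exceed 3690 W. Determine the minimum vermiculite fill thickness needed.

Thermal resistances in series:
R_inner film = 1/(h_i·A) = 1/(7.49×4.37) = 0.03055 K/W
R_copper = L/(kA) = 0.0031/(384×4.37) = 1.847×10^-6 K/W
Sum of the known resistances R_other = 0.03055 K/W
Required total resistance R_tot = ΔT/Q_allow = 286/3690 = 0.07751 K/W
R_vermiculite fill = R_tot − R_other = 0.04695 K/W
L = R·k·A = 0.04695×0.0696×4.37

L ≈ 14.3 mm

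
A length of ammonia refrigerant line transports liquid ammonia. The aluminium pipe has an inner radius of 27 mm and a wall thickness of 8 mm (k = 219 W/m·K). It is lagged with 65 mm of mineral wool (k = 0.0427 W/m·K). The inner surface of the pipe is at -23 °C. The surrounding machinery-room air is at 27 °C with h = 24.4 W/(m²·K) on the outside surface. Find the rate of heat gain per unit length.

Per-layer cylindrical resistances, series-summed:
R_aluminium pipe wall = ln(35/27)/(2π×219×1) = 1.886×10^-4 K/W
R_mineral wool = ln(100/35)/(2π×0.0427×1) = 3.913 K/W
R_outer film = 1/(h_o·2πr_oL) = 1/(24.4×2π×0.1×1) = 0.06523 K/W
R_total = 3.978 K/W
Q = ΔT/R_total = 50/3.978

q′ ≈ 12.6 W/m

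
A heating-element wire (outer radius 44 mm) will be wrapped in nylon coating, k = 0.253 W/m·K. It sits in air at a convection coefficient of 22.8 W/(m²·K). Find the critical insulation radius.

For a cylinder r_cr = k/h = 0.253/22.8
r_cr = 11.1 mm; since the bare radius (44 mm) is above r_cr, any added insulation will reduce heat loss.

r_cr ≈ 11.1 mm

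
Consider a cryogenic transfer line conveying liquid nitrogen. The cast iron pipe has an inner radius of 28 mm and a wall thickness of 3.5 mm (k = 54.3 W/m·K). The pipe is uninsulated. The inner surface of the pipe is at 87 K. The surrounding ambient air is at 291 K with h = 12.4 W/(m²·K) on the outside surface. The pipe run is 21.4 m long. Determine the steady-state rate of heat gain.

Q ≈ 10700 W

Radial resistances (cylindrical: R_cond = ln(r_o/r_i)/(2πkL), R_conv = 1/(h·2πrL)):
R_cast iron pipe wall = ln(31.5/28)/(2π×54.3×21.4) = 1.613×10^-5 K/W
R_outer film = 1/(h_o·2πr_oL) = 1/(12.4×2π×0.0315×21.4) = 0.01904 K/W
R_total = 0.01906 K/W
Q = ΔT/R_total = 204/0.01906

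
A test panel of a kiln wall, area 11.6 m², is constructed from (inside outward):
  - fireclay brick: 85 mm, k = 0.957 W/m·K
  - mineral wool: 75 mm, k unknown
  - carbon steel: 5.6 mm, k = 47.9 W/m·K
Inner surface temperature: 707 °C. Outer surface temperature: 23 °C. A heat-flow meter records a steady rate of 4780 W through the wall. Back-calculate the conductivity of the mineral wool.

Thermal resistances in series:
R_fireclay brick = L/(kA) = 0.085/(0.957×11.6) = 0.007657 K/W
R_carbon steel = L/(kA) = 0.0056/(47.9×11.6) = 1.008×10^-5 K/W
Sum of known resistances R_other = 0.007667 K/W
Total R = ΔT/Q = 684/4780 = 0.1431 K/W
R_mineral wool = R_total − R_other = 0.1354 K/W
k = L/(R·A) = 0.075/(0.1354×11.6)

k ≈ 0.0477 W/(m·K)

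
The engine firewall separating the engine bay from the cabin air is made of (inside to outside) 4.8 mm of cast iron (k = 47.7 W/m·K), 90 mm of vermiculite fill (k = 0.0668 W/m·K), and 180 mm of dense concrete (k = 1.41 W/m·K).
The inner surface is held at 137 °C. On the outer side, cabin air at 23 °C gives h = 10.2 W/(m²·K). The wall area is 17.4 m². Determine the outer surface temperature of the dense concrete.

T ≈ 30.1 °C

Thermal resistances in series:
R_cast iron = L/(kA) = 0.0048/(47.7×17.4) = 5.783×10^-6 K/W
R_vermiculite fill = L/(kA) = 0.09/(0.0668×17.4) = 0.07743 K/W
R_dense concrete = L/(kA) = 0.18/(1.41×17.4) = 0.007337 K/W
R_outer film = 1/(h_o·A) = 1/(10.2×17.4) = 0.005634 K/W
R_total = 0.09041 K/W;  Q = ΔT/R_total = 114/0.09041 = 1261 W
T_interface = T_inner − Q·ΣR(inner→interface) = 137 − 1260×0.08477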